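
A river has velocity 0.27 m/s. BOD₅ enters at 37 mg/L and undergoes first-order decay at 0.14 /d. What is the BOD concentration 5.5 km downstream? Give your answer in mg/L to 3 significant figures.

Travel time t = 5.5 km / 0.27 m/s = 5500/0.27 = 2.037e+04 s = 0.2358 d.
First-order decay: C = 37·exp(−0.14·0.2358) = 37·0.9675 = 35.8 mg/L.

35.8 mg/L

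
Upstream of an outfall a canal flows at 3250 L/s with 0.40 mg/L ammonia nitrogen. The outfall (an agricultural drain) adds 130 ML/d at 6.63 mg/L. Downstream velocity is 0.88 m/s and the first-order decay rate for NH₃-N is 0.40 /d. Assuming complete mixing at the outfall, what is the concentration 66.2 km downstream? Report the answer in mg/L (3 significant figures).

130 ML/d = 1.505 m³/s.
3250 L/s = 3.25 m³/s.
After complete mixing, C₀ = (1.505·6.63 + 3.25·0.4) / 4.755 = 2.372 mg/L.
Travel time t = 6.62e+04 m / 0.88 m/s = 7.523e+04 s = 0.8707 d.
C = 2.372·exp(−0.40·0.8707) = 2.372·0.7059 = 1.674 mg/L.

1.67 mg/L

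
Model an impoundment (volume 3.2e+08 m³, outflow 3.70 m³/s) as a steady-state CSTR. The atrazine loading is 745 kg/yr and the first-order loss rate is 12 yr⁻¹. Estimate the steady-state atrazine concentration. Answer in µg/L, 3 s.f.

Outflow Q = 3.70 m³/s × 3.156e+07 s/yr = 1.168e+08 m³/yr.
Steady-state CSTR mass balance: W = Q·C + k·V·C, so C = W/(Q + kV).
Q + kV = 1.168e+08 + 12·3.2e+08 = 3.957e+09 m³/yr.
C = 745/3.957e+09 = 1.883e-07 kg/m³ = 0.0001883 mg/L = 0.1883 µg/L.

0.188 µg/L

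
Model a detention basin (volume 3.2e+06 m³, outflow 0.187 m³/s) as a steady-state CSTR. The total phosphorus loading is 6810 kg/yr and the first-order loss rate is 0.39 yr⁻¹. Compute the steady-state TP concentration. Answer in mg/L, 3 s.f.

Outflow Q = 0.187 m³/s × 3.156e+07 s/yr = 5.901e+06 m³/yr.
Steady-state CSTR mass balance: W = Q·C + k·V·C, so C = W/(Q + kV).
Q + kV = 5.901e+06 + 0.39·3.2e+06 = 7.149e+06 m³/yr.
C = 6810/7.149e+06 = 0.0009525 kg/m³ = 0.9525 mg/L.

0.953 mg/L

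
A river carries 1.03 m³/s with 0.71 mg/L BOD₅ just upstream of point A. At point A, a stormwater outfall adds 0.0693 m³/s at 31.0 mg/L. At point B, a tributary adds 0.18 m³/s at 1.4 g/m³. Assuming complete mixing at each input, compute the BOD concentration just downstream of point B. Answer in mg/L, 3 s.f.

After input A: C = (1.03·0.71 + 0.0693·31) / 1.099 = 2.619 mg/L.
After input B: C = (1.099·2.619 + 0.18·1.4) / 1.279 = 2.448 mg/L.

2.45 mg/L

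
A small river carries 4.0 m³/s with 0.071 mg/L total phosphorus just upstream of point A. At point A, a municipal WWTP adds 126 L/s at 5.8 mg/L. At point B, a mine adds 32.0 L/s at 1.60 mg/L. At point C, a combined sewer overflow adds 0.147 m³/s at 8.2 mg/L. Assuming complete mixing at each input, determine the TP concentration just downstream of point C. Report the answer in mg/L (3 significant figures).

126 L/s = 0.126 m³/s.
After input A: C = (4·0.071 + 0.126·5.8) / 4.126 = 0.246 mg/L.
32.0 L/s = 0.032 m³/s.
After input B: C = (4.126·0.246 + 0.032·1.6) / 4.158 = 0.2564 mg/L.
After input C: C = (4.158·0.2564 + 0.147·8.2) / 4.305 = 0.5276 mg/L.

0.528 mg/L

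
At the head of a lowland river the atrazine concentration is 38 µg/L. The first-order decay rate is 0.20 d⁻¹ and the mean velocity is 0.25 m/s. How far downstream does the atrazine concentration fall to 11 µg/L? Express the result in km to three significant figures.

From C = C₀·e^(−kt), t = ln(C₀/C)/k = ln(38/11)/0.20 = 1.24/0.20 = 6.198 d.
Distance = v·t = 0.25 m/s × 5.355e+05 s = 1.339e+05 m = 133.9 km.

134 km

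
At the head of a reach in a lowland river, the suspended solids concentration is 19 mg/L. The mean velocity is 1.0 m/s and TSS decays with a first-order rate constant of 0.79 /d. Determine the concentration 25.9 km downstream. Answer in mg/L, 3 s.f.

Travel time t = 25.9 km / 1.0 m/s = 2.59e+04/1.0 = 2.59e+04 s = 0.2998 d.
First-order decay: C = 19·exp(−0.79·0.2998) = 19·0.7891 = 14.99 mg/L.

15.0 mg/L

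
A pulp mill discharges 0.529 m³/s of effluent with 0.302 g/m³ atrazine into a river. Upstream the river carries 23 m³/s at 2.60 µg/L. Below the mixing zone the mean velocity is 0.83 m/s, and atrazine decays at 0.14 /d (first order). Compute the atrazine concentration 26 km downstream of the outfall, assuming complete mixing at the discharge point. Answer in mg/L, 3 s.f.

0.00887 mg/L

2.60 µg/L = 0.0026 mg/L.
After complete mixing, C₀ = (0.529·0.302 + 23·0.0026) / 23.53 = 0.009331 mg/L.
Travel time t = 2.6e+04 m / 0.83 m/s = 3.133e+04 s = 0.3626 d.
C = 0.009331·exp(−0.14·0.3626) = 0.009331·0.9505 = 0.00887 mg/L.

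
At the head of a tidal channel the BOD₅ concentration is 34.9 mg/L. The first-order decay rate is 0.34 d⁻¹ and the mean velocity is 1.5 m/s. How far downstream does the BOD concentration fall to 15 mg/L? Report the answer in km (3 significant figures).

From C = C₀·e^(−kt), t = ln(C₀/C)/k = ln(34.9/15)/0.34 = 0.8444/0.34 = 2.484 d.
Distance = v·t = 1.5 m/s × 2.146e+05 s = 3.219e+05 m = 321.9 km.

322 km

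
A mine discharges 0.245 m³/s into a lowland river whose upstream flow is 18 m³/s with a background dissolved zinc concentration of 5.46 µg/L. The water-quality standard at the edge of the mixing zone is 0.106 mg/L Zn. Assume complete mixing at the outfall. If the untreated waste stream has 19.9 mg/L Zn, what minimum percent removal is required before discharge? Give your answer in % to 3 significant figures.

5.46 µg/L = 0.00546 mg/L.
Mass balance: 0.106·18.25 = 0.245·Cₑ + 18·0.00546.
Cₑ = (1.934 − 0.09828) / 0.245 = 7.493 mg/L.
Required removal = 1 − 7.493/19.9 = 62.35 %.

62.3 %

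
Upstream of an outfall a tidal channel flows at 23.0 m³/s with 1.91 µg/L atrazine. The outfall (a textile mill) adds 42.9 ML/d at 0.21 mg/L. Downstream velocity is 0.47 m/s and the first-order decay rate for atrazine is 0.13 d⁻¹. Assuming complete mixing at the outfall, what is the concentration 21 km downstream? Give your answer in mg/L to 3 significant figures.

0.00590 mg/L

42.9 ML/d = 0.4965 m³/s.
1.91 µg/L = 0.00191 mg/L.
After complete mixing, C₀ = (0.4965·0.21 + 23·0.00191) / 23.5 = 0.006307 mg/L.
Travel time t = 2.1e+04 m / 0.47 m/s = 4.468e+04 s = 0.5171 d.
C = 0.006307·exp(−0.13·0.5171) = 0.006307·0.935 = 0.005897 mg/L.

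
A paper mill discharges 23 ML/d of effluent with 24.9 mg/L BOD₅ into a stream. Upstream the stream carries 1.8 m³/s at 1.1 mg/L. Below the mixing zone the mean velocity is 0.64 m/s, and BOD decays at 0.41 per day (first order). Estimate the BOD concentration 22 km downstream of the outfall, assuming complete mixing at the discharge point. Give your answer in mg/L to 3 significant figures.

23 ML/d = 0.2662 m³/s.
After complete mixing, C₀ = (0.2662·24.9 + 1.8·1.1) / 2.066 = 4.166 mg/L.
Travel time t = 2.2e+04 m / 0.64 m/s = 3.438e+04 s = 0.3979 d.
C = 4.166·exp(−0.41·0.3979) = 4.166·0.8495 = 3.539 mg/L.

3.54 mg/L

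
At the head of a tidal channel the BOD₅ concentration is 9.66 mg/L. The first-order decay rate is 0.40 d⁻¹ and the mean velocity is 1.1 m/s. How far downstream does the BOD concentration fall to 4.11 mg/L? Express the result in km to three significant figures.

From C = C₀·e^(−kt), t = ln(C₀/C)/k = ln(9.66/4.11)/0.40 = 0.8546/0.40 = 2.136 d.
Distance = v·t = 1.1 m/s × 1.846e+05 s = 2.03e+05 m = 203 km.

203 km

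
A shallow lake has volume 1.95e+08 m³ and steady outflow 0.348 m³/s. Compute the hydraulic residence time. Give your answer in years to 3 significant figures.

17.8 yr

Q = 0.348 m³/s × 3.156e+07 s/yr = 1.098e+07 m³/yr.
Hydraulic residence time τ = V/Q = 1.95e+08/1.098e+07 = 17.76 yr.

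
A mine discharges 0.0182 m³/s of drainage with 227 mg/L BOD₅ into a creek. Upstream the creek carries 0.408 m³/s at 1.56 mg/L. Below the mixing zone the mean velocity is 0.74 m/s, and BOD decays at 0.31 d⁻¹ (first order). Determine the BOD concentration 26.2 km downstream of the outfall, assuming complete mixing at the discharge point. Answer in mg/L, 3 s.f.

After complete mixing, C₀ = (0.0182·227 + 0.408·1.56) / 0.4262 = 11.19 mg/L.
Travel time t = 2.62e+04 m / 0.74 m/s = 3.541e+04 s = 0.4098 d.
C = 11.19·exp(−0.31·0.4098) = 11.19·0.8807 = 9.852 mg/L.

9.85 mg/L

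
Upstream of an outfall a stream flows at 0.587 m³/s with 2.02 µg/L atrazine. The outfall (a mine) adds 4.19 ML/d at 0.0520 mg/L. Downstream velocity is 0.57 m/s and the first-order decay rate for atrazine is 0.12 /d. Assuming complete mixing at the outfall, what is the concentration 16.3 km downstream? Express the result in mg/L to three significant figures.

4.19 ML/d = 0.0485 m³/s.
2.02 µg/L = 0.00202 mg/L.
After complete mixing, C₀ = (0.0485·0.052 + 0.587·0.00202) / 0.6355 = 0.005834 mg/L.
Travel time t = 1.63e+04 m / 0.57 m/s = 2.86e+04 s = 0.331 d.
C = 0.005834·exp(−0.12·0.331) = 0.005834·0.9611 = 0.005607 mg/L.

0.00561 mg/L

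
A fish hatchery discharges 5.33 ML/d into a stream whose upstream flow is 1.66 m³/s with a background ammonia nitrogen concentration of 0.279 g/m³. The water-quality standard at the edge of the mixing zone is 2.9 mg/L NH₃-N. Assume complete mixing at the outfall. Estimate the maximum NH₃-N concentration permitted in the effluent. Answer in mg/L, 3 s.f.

73.4 mg/L

5.33 ML/d = 0.06169 m³/s.
Mass balance: 2.9·1.722 = 0.06169·Cₑ + 1.66·0.279.
Cₑ = (4.993 − 0.4631) / 0.06169 = 73.43 mg/L.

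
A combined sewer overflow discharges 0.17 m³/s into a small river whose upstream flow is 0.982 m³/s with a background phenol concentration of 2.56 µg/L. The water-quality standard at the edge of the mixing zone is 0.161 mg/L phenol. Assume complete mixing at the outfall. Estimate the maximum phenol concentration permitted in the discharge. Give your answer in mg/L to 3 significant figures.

1.08 mg/L

2.56 µg/L = 0.00256 mg/L.
Mass balance: 0.161·1.152 = 0.17·Cₑ + 0.982·0.00256.
Cₑ = (0.1855 − 0.002514) / 0.17 = 1.076 mg/L.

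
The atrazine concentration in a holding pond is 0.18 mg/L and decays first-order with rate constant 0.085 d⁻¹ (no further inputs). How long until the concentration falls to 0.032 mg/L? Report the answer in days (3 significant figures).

t = ln(C₀/C)/k = ln(0.18/0.032)/0.085 = 1.727/0.085 = 20.32 d.

20.3 d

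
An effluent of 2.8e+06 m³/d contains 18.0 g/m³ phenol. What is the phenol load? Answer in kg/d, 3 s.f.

2.8e+06 m³/d = 32.41 m³/s.
Mass flux = Q·C = 32.41 m³/s × 18 g/m³ = 583.3 g/s.
= 583.3 g/s × 86.4 = 5.04e+04 kg/d.

50400 kg/d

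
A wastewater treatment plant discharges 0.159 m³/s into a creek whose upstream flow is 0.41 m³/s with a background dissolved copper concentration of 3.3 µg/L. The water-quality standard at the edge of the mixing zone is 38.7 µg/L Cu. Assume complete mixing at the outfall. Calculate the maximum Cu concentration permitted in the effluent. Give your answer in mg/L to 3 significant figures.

0.130 mg/L

3.3 µg/L = 0.0033 mg/L.
38.7 µg/L = 0.0387 mg/L.
Mass balance: 0.0387·0.569 = 0.159·Cₑ + 0.41·0.0033.
Cₑ = (0.02202 − 0.001353) / 0.159 = 0.13 mg/L.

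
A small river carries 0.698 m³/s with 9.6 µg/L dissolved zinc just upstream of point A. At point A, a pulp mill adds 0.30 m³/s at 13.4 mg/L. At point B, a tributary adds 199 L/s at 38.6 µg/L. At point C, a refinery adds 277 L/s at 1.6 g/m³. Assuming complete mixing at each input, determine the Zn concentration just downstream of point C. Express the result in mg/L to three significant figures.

3.04 mg/L

9.6 µg/L = 0.0096 mg/L.
After input A: C = (0.698·0.0096 + 0.3·13.4) / 0.998 = 4.035 mg/L.
199 L/s = 0.199 m³/s.
38.6 µg/L = 0.0386 mg/L.
After input B: C = (0.998·4.035 + 0.199·0.0386) / 1.197 = 3.37 mg/L.
277 L/s = 0.277 m³/s.
After input C: C = (1.197·3.37 + 0.277·1.6) / 1.474 = 3.038 mg/L.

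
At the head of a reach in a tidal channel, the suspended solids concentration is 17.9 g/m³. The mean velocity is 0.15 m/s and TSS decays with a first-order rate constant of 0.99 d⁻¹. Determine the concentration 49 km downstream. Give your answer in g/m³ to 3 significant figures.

Travel time t = 49 km / 0.15 m/s = 4.9e+04/0.15 = 3.267e+05 s = 3.781 d.
First-order decay: C = 17.9·exp(−0.99·3.781) = 17.9·0.02368 = 0.4239 g/m³.

0.424 g/m³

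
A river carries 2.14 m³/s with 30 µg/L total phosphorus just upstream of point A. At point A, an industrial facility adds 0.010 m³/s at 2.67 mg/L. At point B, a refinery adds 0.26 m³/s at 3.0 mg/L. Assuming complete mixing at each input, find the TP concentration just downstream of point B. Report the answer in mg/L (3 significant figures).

30 µg/L = 0.03 mg/L.
After input A: C = (2.14·0.03 + 0.01·2.67) / 2.15 = 0.04228 mg/L.
After input B: C = (2.15·0.04228 + 0.26·3) / 2.41 = 0.3614 mg/L.

0.361 mg/L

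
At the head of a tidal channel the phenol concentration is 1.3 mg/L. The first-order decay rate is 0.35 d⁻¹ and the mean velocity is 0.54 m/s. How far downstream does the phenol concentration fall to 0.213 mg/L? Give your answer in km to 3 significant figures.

From C = C₀·e^(−kt), t = ln(C₀/C)/k = ln(1.3/0.213)/0.35 = 1.809/0.35 = 5.168 d.
Distance = v·t = 0.54 m/s × 4.465e+05 s = 2.411e+05 m = 241.1 km.

241 km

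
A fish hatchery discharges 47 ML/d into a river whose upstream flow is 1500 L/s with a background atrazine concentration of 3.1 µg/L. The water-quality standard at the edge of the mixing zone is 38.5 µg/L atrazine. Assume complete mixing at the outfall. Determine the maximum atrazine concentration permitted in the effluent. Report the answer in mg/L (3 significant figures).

0.136 mg/L

47 ML/d = 0.544 m³/s.
1500 L/s = 1.5 m³/s.
3.1 µg/L = 0.0031 mg/L.
38.5 µg/L = 0.0385 mg/L.
Mass balance: 0.0385·2.044 = 0.544·Cₑ + 1.5·0.0031.
Cₑ = (0.07869 − 0.00465) / 0.544 = 0.1361 mg/L.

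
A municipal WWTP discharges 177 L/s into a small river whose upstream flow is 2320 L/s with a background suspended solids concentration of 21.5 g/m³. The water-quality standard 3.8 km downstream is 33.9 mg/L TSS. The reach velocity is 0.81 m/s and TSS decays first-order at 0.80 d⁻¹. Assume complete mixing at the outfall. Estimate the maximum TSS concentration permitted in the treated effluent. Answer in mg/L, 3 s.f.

177 L/s = 0.177 m³/s.
2320 L/s = 2.32 m³/s.
Travel time to the compliance point: t = 3800/0.81 = 4691 s = 0.0543 d; decay factor exp(−0.80·0.0543) = 0.9575.
So the concentration just after mixing may be at most 33.9/0.9575 = 35.41 mg/L.
Mass balance: 35.41·2.497 = 0.177·Cₑ + 2.32·21.5.
Cₑ = (88.41 − 49.88) / 0.177 = 217.7 mg/L.

218 mg/L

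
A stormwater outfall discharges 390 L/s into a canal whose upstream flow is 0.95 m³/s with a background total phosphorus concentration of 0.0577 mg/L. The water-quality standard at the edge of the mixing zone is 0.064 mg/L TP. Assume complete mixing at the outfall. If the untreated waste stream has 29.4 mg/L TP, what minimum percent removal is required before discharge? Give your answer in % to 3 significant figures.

99.7 %

390 L/s = 0.39 m³/s.
Mass balance: 0.064·1.34 = 0.39·Cₑ + 0.95·0.0577.
Cₑ = (0.08576 − 0.05481) / 0.39 = 0.07935 mg/L.
Required removal = 1 − 0.07935/29.4 = 99.73 %.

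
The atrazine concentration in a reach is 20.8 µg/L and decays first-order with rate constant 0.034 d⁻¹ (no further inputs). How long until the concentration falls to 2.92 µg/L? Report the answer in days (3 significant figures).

57.7 d

t = ln(C₀/C)/k = ln(20.8/2.92)/0.034 = 1.963/0.034 = 57.75 d.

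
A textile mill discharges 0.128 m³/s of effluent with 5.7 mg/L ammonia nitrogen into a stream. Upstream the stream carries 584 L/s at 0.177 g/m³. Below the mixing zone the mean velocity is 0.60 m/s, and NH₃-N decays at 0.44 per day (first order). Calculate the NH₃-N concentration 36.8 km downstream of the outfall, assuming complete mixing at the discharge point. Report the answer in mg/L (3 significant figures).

584 L/s = 0.584 m³/s.
After complete mixing, C₀ = (0.128·5.7 + 0.584·0.177) / 0.712 = 1.17 mg/L.
Travel time t = 3.68e+04 m / 0.60 m/s = 6.133e+04 s = 0.7099 d.
C = 1.17·exp(−0.44·0.7099) = 1.17·0.7317 = 0.856 mg/L.

0.856 mg/L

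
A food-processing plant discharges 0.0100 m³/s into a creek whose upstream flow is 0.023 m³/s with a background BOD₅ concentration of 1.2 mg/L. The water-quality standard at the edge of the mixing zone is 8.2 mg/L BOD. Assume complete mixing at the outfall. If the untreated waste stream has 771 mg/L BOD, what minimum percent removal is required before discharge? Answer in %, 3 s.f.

96.8 %

Mass balance: 8.2·0.033 = 0.01·Cₑ + 0.023·1.2.
Cₑ = (0.2706 − 0.0276) / 0.01 = 24.3 mg/L.
Required removal = 1 − 24.3/771 = 96.85 %.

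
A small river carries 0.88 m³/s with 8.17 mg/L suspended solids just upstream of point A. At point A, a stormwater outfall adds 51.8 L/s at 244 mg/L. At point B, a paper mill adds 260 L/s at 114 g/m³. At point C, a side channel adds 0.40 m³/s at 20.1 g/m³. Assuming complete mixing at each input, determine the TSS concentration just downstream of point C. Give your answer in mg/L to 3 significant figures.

51.8 L/s = 0.0518 m³/s.
After input A: C = (0.88·8.17 + 0.0518·244) / 0.9318 = 21.28 mg/L.
260 L/s = 0.26 m³/s.
After input B: C = (0.9318·21.28 + 0.26·114) / 1.192 = 41.51 mg/L.
After input C: C = (1.192·41.51 + 0.4·20.1) / 1.592 = 36.13 mg/L.

36.1 mg/L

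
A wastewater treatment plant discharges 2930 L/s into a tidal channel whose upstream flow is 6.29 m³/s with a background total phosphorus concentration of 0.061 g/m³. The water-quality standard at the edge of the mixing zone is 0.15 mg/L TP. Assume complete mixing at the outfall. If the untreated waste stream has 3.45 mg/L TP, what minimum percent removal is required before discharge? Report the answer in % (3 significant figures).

90.1 %

2930 L/s = 2.93 m³/s.
Mass balance: 0.15·9.22 = 2.93·Cₑ + 6.29·0.061.
Cₑ = (1.383 − 0.3837) / 2.93 = 0.3411 mg/L.
Required removal = 1 − 0.3411/3.45 = 90.11 %.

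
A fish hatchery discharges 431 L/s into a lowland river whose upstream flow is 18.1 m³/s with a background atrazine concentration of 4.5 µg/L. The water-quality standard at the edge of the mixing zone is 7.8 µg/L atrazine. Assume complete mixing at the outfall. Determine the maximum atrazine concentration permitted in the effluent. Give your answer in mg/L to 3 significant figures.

0.146 mg/L

431 L/s = 0.431 m³/s.
4.5 µg/L = 0.0045 mg/L.
7.8 µg/L = 0.0078 mg/L.
Mass balance: 0.0078·18.53 = 0.431·Cₑ + 18.1·0.0045.
Cₑ = (0.1445 − 0.08145) / 0.431 = 0.1464 mg/L.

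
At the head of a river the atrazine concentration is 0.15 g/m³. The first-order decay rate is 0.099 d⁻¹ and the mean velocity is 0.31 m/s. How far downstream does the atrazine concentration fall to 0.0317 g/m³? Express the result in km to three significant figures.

421 km

From C = C₀·e^(−kt), t = ln(C₀/C)/k = ln(0.15/0.0317)/0.099 = 1.554/0.099 = 15.7 d.
Distance = v·t = 0.31 m/s × 1.356e+06 s = 4.205e+05 m = 420.5 km.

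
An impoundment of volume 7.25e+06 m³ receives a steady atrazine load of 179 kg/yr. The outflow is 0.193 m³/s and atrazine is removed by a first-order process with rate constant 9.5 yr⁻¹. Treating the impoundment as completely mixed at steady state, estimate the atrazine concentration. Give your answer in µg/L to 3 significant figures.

Outflow Q = 0.193 m³/s × 3.156e+07 s/yr = 6.091e+06 m³/yr.
Steady-state CSTR mass balance: W = Q·C + k·V·C, so C = W/(Q + kV).
Q + kV = 6.091e+06 + 9.5·7.25e+06 = 7.497e+07 m³/yr.
C = 179/7.497e+07 = 2.388e-06 kg/m³ = 0.002388 mg/L = 2.388 µg/L.

2.39 µg/L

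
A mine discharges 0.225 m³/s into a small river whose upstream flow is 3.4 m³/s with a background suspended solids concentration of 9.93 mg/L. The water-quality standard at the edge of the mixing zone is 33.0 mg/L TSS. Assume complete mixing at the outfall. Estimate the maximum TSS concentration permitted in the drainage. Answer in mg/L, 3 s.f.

Mass balance: 33·3.625 = 0.225·Cₑ + 3.4·9.93.
Cₑ = (119.6 − 33.76) / 0.225 = 381.6 mg/L.

382 mg/L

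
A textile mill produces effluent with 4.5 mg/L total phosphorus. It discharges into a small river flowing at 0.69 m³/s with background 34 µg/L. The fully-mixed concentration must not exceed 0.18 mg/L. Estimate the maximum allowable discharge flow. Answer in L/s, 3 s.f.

23.3 L/s

34 µg/L = 0.034 mg/L.
Mass balance at complete mixing: C_std·(Q_w + Q_r) = Q_w·C_e + Q_r·C_b.
Rearranging, Q_w = Q_r·(C_std − C_b)/(C_e − C_std) = 0.69·(0.18 − 0.034) / (4.5 − 0.18) = 0.02332 m³/s.
= 23.32 L/s.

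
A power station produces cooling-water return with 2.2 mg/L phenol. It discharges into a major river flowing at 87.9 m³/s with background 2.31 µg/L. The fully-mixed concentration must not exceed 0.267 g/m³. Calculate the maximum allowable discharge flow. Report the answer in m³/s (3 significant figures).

2.31 µg/L = 0.00231 mg/L.
Mass balance at complete mixing: C_std·(Q_w + Q_r) = Q_w·C_e + Q_r·C_b.
Rearranging, Q_w = Q_r·(C_std − C_b)/(C_e − C_std) = 87.9·(0.267 − 0.00231) / (2.2 − 0.267) = 12.04 m³/s.

12.0 m³/s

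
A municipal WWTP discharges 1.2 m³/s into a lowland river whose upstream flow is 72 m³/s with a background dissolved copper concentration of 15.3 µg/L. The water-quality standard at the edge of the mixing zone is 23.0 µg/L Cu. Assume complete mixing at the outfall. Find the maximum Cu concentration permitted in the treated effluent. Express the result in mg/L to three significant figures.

0.485 mg/L

15.3 µg/L = 0.0153 mg/L.
23.0 µg/L = 0.023 mg/L.
Mass balance: 0.023·73.2 = 1.2·Cₑ + 72·0.0153.
Cₑ = (1.684 − 1.102) / 1.2 = 0.485 mg/L.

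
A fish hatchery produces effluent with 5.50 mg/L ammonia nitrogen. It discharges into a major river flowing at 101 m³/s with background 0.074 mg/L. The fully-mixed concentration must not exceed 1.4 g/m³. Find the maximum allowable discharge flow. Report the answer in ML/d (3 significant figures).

2820 ML/d

Mass balance at complete mixing: C_std·(Q_w + Q_r) = Q_w·C_e + Q_r·C_b.
Rearranging, Q_w = Q_r·(C_std − C_b)/(C_e − C_std) = 101·(1.4 − 0.074) / (5.5 − 1.4) = 32.66 m³/s.
= 2822 ML/d.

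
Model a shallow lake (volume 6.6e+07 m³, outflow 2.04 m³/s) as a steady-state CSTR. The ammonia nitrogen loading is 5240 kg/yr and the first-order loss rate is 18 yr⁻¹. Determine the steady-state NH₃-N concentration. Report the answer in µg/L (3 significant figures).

Outflow Q = 2.04 m³/s × 3.156e+07 s/yr = 6.438e+07 m³/yr.
Steady-state CSTR mass balance: W = Q·C + k·V·C, so C = W/(Q + kV).
Q + kV = 6.438e+07 + 18·6.6e+07 = 1.252e+09 m³/yr.
C = 5240/1.252e+09 = 4.184e-06 kg/m³ = 0.004184 mg/L = 4.184 µg/L.

4.18 µg/L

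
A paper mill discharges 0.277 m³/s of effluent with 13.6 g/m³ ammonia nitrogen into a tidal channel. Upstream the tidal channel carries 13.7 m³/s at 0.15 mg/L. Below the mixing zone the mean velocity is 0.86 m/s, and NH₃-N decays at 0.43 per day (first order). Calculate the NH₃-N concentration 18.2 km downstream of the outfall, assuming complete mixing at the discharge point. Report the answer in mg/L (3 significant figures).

0.375 mg/L

After complete mixing, C₀ = (0.277·13.6 + 13.7·0.15) / 13.98 = 0.4166 mg/L.
Travel time t = 1.82e+04 m / 0.86 m/s = 2.116e+04 s = 0.2449 d.
C = 0.4166·exp(−0.43·0.2449) = 0.4166·0.9 = 0.3749 mg/L.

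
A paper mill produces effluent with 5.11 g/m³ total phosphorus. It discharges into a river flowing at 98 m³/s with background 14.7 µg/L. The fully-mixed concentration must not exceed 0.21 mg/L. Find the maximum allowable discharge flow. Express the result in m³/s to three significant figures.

3.91 m³/s

14.7 µg/L = 0.0147 mg/L.
Mass balance at complete mixing: C_std·(Q_w + Q_r) = Q_w·C_e + Q_r·C_b.
Rearranging, Q_w = Q_r·(C_std − C_b)/(C_e − C_std) = 98·(0.21 − 0.0147) / (5.11 − 0.21) = 3.906 m³/s.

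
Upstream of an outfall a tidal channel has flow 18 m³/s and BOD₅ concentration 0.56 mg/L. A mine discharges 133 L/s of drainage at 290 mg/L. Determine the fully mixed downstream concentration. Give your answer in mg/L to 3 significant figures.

2.68 mg/L

133 L/s = 0.133 m³/s.
By mass balance at complete mixing, C = (0.133·290 + 18·0.56) / (0.133 + 18) = 48.65/18.13 = 2.683 mg/L.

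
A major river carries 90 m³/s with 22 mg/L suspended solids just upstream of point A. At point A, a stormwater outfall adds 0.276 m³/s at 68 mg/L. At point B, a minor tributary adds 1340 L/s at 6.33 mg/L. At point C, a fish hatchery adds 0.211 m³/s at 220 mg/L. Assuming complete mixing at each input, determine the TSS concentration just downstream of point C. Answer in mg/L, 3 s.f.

22.4 mg/L

After input A: C = (90·22 + 0.276·68) / 90.28 = 22.14 mg/L.
1340 L/s = 1.34 m³/s.
After input B: C = (90.28·22.14 + 1.34·6.33) / 91.62 = 21.91 mg/L.
After input C: C = (91.62·21.91 + 0.211·220) / 91.83 = 22.36 mg/L.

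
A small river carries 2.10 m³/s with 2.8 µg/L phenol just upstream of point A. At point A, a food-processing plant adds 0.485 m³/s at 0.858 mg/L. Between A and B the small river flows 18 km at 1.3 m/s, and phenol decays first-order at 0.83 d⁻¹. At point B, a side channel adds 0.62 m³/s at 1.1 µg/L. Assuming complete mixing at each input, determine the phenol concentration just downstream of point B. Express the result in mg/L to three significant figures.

0.115 mg/L

2.8 µg/L = 0.0028 mg/L.
After input A: C = (2.1·0.0028 + 0.485·0.858) / 2.585 = 0.1633 mg/L.
Over the 18 km reach to input B (t = 1.385e+04 s = 0.1603 d), decay gives C = 0.1633·exp(−0.83·0.1603) = 0.1429 mg/L.
1.1 µg/L = 0.0011 mg/L.
After input B: C = (2.585·0.1429 + 0.62·0.0011) / 3.205 = 0.1155 mg/L.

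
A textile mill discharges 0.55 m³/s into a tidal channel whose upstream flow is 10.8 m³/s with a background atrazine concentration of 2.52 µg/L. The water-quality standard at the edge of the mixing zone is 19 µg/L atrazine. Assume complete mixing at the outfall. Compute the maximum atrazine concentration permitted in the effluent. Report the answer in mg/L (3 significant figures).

0.343 mg/L

2.52 µg/L = 0.00252 mg/L.
19 µg/L = 0.019 mg/L.
Mass balance: 0.019·11.35 = 0.55·Cₑ + 10.8·0.00252.
Cₑ = (0.2157 − 0.02722) / 0.55 = 0.3426 mg/L.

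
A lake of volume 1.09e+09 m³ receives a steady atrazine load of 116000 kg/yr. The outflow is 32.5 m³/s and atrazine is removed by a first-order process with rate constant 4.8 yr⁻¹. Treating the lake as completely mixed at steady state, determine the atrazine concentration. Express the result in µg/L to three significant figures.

Outflow Q = 32.5 m³/s × 3.156e+07 s/yr = 1.026e+09 m³/yr.
Steady-state CSTR mass balance: W = Q·C + k·V·C, so C = W/(Q + kV).
Q + kV = 1.026e+09 + 4.8·1.09e+09 = 6.258e+09 m³/yr.
C = 116000/6.258e+09 = 1.854e-05 kg/m³ = 0.01854 mg/L = 18.54 µg/L.

18.5 µg/L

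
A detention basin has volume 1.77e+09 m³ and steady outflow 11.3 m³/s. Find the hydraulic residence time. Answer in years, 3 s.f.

4.96 yr

Q = 11.3 m³/s × 3.156e+07 s/yr = 3.566e+08 m³/yr.
Hydraulic residence time τ = V/Q = 1.77e+09/3.566e+08 = 4.964 yr.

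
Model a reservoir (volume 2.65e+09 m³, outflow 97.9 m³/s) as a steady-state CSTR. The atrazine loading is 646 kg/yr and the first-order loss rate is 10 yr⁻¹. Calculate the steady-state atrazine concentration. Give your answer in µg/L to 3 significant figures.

Outflow Q = 97.9 m³/s × 3.156e+07 s/yr = 3.089e+09 m³/yr.
Steady-state CSTR mass balance: W = Q·C + k·V·C, so C = W/(Q + kV).
Q + kV = 3.089e+09 + 10·2.65e+09 = 2.959e+10 m³/yr.
C = 646/2.959e+10 = 2.183e-08 kg/m³ = 2.183e-05 mg/L = 0.02183 µg/L.

0.0218 µg/L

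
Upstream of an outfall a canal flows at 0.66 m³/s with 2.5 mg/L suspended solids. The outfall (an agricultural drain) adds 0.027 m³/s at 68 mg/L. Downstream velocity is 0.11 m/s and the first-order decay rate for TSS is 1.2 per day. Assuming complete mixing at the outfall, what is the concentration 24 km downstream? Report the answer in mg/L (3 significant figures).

After complete mixing, C₀ = (0.027·68 + 0.66·2.5) / 0.687 = 5.074 mg/L.
Travel time t = 2.4e+04 m / 0.11 m/s = 2.182e+05 s = 2.525 d.
C = 5.074·exp(−1.2·2.525) = 5.074·0.0483 = 0.2451 mg/L.

0.245 mg/L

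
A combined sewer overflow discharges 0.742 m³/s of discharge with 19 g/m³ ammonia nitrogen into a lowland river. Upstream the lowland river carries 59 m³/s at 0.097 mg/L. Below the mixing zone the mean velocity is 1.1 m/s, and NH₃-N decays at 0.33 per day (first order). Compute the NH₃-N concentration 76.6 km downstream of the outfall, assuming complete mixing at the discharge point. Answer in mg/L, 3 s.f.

After complete mixing, C₀ = (0.742·19 + 59·0.097) / 59.74 = 0.3318 mg/L.
Travel time t = 7.66e+04 m / 1.1 m/s = 6.964e+04 s = 0.806 d.
C = 0.3318·exp(−0.33·0.806) = 0.3318·0.7665 = 0.2543 mg/L.

0.254 mg/L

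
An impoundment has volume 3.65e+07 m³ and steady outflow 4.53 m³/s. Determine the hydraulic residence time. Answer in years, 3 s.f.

0.255 yr

Q = 4.53 m³/s × 3.156e+07 s/yr = 1.43e+08 m³/yr.
Hydraulic residence time τ = V/Q = 3.65e+07/1.43e+08 = 0.2553 yr.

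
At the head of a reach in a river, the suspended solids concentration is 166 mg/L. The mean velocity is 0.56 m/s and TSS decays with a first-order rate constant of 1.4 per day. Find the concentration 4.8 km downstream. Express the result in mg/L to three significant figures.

Travel time t = 4.8 km / 0.56 m/s = 4800/0.56 = 8571 s = 0.09921 d.
First-order decay: C = 166·exp(−1.4·0.09921) = 166·0.8703 = 144.5 mg/L.

144 mg/L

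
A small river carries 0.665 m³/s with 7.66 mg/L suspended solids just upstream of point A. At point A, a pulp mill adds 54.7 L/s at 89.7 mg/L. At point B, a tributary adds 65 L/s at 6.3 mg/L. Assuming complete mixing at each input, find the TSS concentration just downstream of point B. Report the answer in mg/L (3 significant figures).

13.3 mg/L

54.7 L/s = 0.0547 m³/s.
After input A: C = (0.665·7.66 + 0.0547·89.7) / 0.7197 = 13.9 mg/L.
65 L/s = 0.065 m³/s.
After input B: C = (0.7197·13.9 + 0.065·6.3) / 0.7847 = 13.27 mg/L.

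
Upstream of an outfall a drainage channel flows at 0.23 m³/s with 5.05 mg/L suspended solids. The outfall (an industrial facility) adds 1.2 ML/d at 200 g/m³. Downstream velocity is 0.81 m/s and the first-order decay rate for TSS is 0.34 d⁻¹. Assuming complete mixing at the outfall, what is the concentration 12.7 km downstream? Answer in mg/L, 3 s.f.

1.2 ML/d = 0.01389 m³/s.
After complete mixing, C₀ = (0.01389·200 + 0.23·5.05) / 0.2439 = 16.15 mg/L.
Travel time t = 1.27e+04 m / 0.81 m/s = 1.568e+04 s = 0.1815 d.
C = 16.15·exp(−0.34·0.1815) = 16.15·0.9402 = 15.19 mg/L.

15.2 mg/L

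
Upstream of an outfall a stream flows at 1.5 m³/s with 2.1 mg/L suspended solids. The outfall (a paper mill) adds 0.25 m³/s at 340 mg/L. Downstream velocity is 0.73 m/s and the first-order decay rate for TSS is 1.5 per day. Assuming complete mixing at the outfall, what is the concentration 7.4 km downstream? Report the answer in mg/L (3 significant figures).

42.2 mg/L

After complete mixing, C₀ = (0.25·340 + 1.5·2.1) / 1.75 = 50.37 mg/L.
Travel time t = 7400 m / 0.73 m/s = 1.014e+04 s = 0.1173 d.
C = 50.37·exp(−1.5·0.1173) = 50.37·0.8386 = 42.24 mg/L.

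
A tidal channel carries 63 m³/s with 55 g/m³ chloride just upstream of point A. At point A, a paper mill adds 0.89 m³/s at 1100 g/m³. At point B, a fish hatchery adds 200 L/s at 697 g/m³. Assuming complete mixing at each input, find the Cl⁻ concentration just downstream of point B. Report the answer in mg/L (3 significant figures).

71.5 mg/L

After input A: C = (63·55 + 0.89·1100) / 63.89 = 69.56 mg/L.
200 L/s = 0.2 m³/s.
After input B: C = (63.89·69.56 + 0.2·697) / 64.09 = 71.52 mg/L.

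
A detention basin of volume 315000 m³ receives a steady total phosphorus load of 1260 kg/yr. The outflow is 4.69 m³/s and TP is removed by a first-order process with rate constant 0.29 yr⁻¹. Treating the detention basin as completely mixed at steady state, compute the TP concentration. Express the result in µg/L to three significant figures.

Outflow Q = 4.69 m³/s × 3.156e+07 s/yr = 1.48e+08 m³/yr.
Steady-state CSTR mass balance: W = Q·C + k·V·C, so C = W/(Q + kV).
Q + kV = 1.48e+08 + 0.29·315000 = 1.481e+08 m³/yr.
C = 1260/1.481e+08 = 8.508e-06 kg/m³ = 0.008508 mg/L = 8.508 µg/L.

8.51 µg/L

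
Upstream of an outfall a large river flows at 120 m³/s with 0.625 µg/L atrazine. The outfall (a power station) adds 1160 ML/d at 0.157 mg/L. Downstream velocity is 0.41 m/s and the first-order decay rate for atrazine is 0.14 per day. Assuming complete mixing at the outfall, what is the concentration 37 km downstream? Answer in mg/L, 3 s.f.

1160 ML/d = 13.43 m³/s.
0.625 µg/L = 0.000625 mg/L.
After complete mixing, C₀ = (13.43·0.157 + 120·0.000625) / 133.4 = 0.01636 mg/L.
Travel time t = 3.7e+04 m / 0.41 m/s = 9.024e+04 s = 1.044 d.
C = 0.01636·exp(−0.14·1.044) = 0.01636·0.864 = 0.01413 mg/L.

0.0141 mg/L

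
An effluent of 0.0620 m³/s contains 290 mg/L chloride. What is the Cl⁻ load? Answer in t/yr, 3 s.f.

567 t/yr

Mass flux = Q·C = 0.062 m³/s × 290 g/m³ = 17.98 g/s.
= 17.98 g/s × 31.56 = 567.4 t/yr.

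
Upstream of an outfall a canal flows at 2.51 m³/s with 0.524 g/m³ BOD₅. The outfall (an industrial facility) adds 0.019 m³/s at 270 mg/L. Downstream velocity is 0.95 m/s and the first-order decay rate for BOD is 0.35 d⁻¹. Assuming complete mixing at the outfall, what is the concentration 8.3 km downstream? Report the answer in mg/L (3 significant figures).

After complete mixing, C₀ = (0.019·270 + 2.51·0.524) / 2.529 = 2.549 mg/L.
Travel time t = 8300 m / 0.95 m/s = 8737 s = 0.1011 d.
C = 2.549·exp(−0.35·0.1011) = 2.549·0.9652 = 2.46 mg/L.

2.46 mg/L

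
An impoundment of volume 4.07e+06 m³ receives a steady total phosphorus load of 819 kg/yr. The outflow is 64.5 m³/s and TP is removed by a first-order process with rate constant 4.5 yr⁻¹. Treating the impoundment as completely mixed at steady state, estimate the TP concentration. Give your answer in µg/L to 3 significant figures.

Outflow Q = 64.5 m³/s × 3.156e+07 s/yr = 2.035e+09 m³/yr.
Steady-state CSTR mass balance: W = Q·C + k·V·C, so C = W/(Q + kV).
Q + kV = 2.035e+09 + 4.5·4.07e+06 = 2.054e+09 m³/yr.
C = 819/2.054e+09 = 3.988e-07 kg/m³ = 0.0003988 mg/L = 0.3988 µg/L.

0.399 µg/L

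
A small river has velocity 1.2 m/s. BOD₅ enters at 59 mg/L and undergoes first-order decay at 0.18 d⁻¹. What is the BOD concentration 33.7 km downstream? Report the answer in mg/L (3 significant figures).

55.6 mg/L

Travel time t = 33.7 km / 1.2 m/s = 3.37e+04/1.2 = 2.808e+04 s = 0.325 d.
First-order decay: C = 59·exp(−0.18·0.325) = 59·0.9432 = 55.65 mg/L.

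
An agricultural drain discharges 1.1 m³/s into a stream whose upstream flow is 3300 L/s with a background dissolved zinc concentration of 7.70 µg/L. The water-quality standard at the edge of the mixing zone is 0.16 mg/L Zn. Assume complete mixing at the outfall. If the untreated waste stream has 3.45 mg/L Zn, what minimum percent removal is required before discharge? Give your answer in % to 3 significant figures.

3300 L/s = 3.3 m³/s.
7.70 µg/L = 0.0077 mg/L.
Mass balance: 0.16·4.4 = 1.1·Cₑ + 3.3·0.0077.
Cₑ = (0.704 − 0.02541) / 1.1 = 0.6169 mg/L.
Required removal = 1 − 0.6169/3.45 = 82.12 %.

82.1 %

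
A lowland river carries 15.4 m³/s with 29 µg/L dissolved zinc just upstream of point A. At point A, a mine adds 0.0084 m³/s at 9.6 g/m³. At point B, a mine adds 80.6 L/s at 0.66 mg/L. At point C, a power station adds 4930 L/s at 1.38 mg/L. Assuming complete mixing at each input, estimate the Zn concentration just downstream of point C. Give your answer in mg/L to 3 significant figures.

0.362 mg/L

29 µg/L = 0.029 mg/L.
After input A: C = (15.4·0.029 + 0.0084·9.6) / 15.41 = 0.03422 mg/L.
80.6 L/s = 0.0806 m³/s.
After input B: C = (15.41·0.03422 + 0.0806·0.66) / 15.49 = 0.03747 mg/L.
4930 L/s = 4.93 m³/s.
After input C: C = (15.49·0.03747 + 4.93·1.38) / 20.42 = 0.3616 mg/L.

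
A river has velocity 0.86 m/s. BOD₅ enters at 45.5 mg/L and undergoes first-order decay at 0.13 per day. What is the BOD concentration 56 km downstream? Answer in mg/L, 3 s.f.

41.3 mg/L

Travel time t = 56 km / 0.86 m/s = 5.6e+04/0.86 = 6.512e+04 s = 0.7537 d.
First-order decay: C = 45.5·exp(−0.13·0.7537) = 45.5·0.9067 = 41.25 mg/L.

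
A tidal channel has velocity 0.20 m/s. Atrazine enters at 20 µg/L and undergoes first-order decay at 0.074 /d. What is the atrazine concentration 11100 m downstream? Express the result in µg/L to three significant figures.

Travel time t = 11100 m / 0.20 m/s = 1.11e+04/0.20 = 5.55e+04 s = 0.6424 d.
First-order decay: C = 20·exp(−0.074·0.6424) = 20·0.9536 = 19.07 µg/L.

19.1 µg/L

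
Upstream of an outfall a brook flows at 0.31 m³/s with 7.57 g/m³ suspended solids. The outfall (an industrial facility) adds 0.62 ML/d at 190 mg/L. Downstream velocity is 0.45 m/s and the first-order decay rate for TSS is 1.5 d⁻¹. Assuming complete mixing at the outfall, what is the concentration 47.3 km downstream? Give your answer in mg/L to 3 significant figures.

0.62 ML/d = 0.007176 m³/s.
After complete mixing, C₀ = (0.007176·190 + 0.31·7.57) / 0.3172 = 11.7 mg/L.
Travel time t = 4.73e+04 m / 0.45 m/s = 1.051e+05 s = 1.217 d.
C = 11.7·exp(−1.5·1.217) = 11.7·0.1612 = 1.886 mg/L.

1.89 mg/L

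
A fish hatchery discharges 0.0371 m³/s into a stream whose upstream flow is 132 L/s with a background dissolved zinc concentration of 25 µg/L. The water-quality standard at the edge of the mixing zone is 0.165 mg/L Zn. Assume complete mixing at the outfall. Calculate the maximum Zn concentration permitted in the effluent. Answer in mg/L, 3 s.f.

0.663 mg/L

132 L/s = 0.132 m³/s.
25 µg/L = 0.025 mg/L.
Mass balance: 0.165·0.1691 = 0.0371·Cₑ + 0.132·0.025.
Cₑ = (0.0279 − 0.0033) / 0.0371 = 0.6631 mg/L.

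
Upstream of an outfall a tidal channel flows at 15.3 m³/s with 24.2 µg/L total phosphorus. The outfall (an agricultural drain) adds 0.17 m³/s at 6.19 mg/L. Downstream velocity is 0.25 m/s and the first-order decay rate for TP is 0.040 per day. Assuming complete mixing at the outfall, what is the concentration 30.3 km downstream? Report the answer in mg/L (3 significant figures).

24.2 µg/L = 0.0242 mg/L.
After complete mixing, C₀ = (0.17·6.19 + 15.3·0.0242) / 15.47 = 0.09196 mg/L.
Travel time t = 3.03e+04 m / 0.25 m/s = 1.212e+05 s = 1.403 d.
C = 0.09196·exp(−0.040·1.403) = 0.09196·0.9454 = 0.08694 mg/L.

0.0869 mg/L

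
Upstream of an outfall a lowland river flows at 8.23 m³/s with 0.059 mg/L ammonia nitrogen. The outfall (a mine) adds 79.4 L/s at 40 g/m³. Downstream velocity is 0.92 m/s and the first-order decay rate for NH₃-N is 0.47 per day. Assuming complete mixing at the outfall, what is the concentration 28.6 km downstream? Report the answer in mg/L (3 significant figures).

79.4 L/s = 0.0794 m³/s.
After complete mixing, C₀ = (0.0794·40 + 8.23·0.059) / 8.309 = 0.4407 mg/L.
Travel time t = 2.86e+04 m / 0.92 m/s = 3.109e+04 s = 0.3598 d.
C = 0.4407·exp(−0.47·0.3598) = 0.4407·0.8444 = 0.3721 mg/L.

0.372 mg/L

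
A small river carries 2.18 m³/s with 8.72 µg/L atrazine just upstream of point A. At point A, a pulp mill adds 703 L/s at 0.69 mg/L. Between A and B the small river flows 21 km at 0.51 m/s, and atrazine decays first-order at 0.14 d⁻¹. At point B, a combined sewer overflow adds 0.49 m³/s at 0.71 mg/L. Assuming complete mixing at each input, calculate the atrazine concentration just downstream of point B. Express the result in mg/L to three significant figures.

0.243 mg/L

8.72 µg/L = 0.00872 mg/L.
703 L/s = 0.703 m³/s.
After input A: C = (2.18·0.00872 + 0.703·0.69) / 2.883 = 0.1748 mg/L.
Over the 21 km reach to input B (t = 4.118e+04 s = 0.4766 d), decay gives C = 0.1748·exp(−0.14·0.4766) = 0.1636 mg/L.
After input B: C = (2.883·0.1636 + 0.49·0.71) / 3.373 = 0.2429 mg/L.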